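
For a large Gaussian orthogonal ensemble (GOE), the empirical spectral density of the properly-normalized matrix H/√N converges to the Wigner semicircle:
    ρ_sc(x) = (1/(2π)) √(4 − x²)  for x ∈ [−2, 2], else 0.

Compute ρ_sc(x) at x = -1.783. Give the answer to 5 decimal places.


ρ_sc(x) = (1/(2π)) √(4 − x²). With x = -1.783:
  4 − x² = 4 − (-1.783)² = 4 − 3.179089 = 0.820911.
  √(4 − x²) = 0.906041.
  1/(2π) = 0.159155.
  ρ_sc(-1.783) = 0.159155 · 0.906041 = 0.144201.

Rounded to 5 decimal places: ρ_sc(-1.783) ≈ 0.14420.


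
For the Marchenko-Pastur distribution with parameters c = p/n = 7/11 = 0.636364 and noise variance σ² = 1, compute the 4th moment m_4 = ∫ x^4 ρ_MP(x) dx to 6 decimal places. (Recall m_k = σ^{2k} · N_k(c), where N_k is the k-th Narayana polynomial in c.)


E[X⁴] = σ⁸ (1 + 6c + 6c² + c³) (fourth MP moment). With σ² = 1 (so σ⁸ = 1) and c = 7/11 = 0.636364: E[X⁴] = 1 · (1 + 6·0.636364 + 6·(0.636364)² + (0.636364)³) = 1 · 7.505635.

So E[X^4] = 7.505635.


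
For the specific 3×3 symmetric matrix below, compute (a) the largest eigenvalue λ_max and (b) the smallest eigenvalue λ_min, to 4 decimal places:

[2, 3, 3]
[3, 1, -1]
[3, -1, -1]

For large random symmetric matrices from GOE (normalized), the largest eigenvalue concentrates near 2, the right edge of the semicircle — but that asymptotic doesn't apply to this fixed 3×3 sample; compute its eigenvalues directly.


Since M is real symmetric, all three eigenvalues are real; they are the roots of det(λI − M) = λ³ − (tr M) λ² + s λ − det M, where s is the sum of the principal 2×2 minors.
tr M = 2 + 1 + (-1) = 2.
s = (2·1 − 3²) + (2·(-1) − 3²) + (1·(-1) − (-1)²) = -7 + (-11) + (-2) = -20.
det M (expand along row 1) = 2·(-2) − 3·0 + 3·(-6) = -22.
Characteristic polynomial: λ³ − 2λ² − 20λ + 22 = 0.
Substitute λ = y + (tr M)/3 = y + 0.666667 to remove the quadratic term: y³ + p·y + q = 0 with p = s − (tr M)²/3 = -21.333333 and q = −2(tr M)³/27 + (tr M)·s/3 − det M = 8.074074.
Three real roots ⇒ use the trigonometric (Viète) form: r = 2√(−p/3) = 5.333333, φ = arccos(3q/(p·r)) = arccos(-0.212891) = 1.785329 rad.
y_k = r·cos(φ/3 − 2πk/3) for k = 0, 1, 2 gives y = 4.416464, 0.381066, -4.797530.
λ_k = y_k + 0.666667 gives λ = 5.0831, 1.0477, -4.1309 (check: the sum is 2.0000 = tr M).

Hence λ_max = 5.0831 and λ_min = -4.1309.


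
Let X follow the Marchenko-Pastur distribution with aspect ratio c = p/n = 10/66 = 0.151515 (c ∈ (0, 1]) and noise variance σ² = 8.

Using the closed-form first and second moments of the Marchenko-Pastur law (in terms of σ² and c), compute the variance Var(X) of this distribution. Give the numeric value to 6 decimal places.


Recall the MP moments m_1 = E[X] = σ² and m_2 = E[X²] = σ⁴ (1 + c).
m_1 = E[X] = σ² = 8, so m_1² = 64.
m_2 = E[X²] = σ⁴ (1 + c) = 64 · (1 + 0.151515) = 64 · 1.151515 = 73.696970.
(Note m_2 − m_1² simplifies to c · σ⁴ = 0.151515 · 64.)

Var(X) = m_2 − m_1² = 73.696970 − 64 = 9.696970.


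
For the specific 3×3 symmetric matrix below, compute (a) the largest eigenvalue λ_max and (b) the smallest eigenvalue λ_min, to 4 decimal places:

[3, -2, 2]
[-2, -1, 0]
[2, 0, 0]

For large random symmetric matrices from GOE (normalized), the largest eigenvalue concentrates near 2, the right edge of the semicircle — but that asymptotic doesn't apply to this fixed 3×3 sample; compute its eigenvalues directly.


Since M is real symmetric, all three eigenvalues are real; they are the roots of det(λI − M) = λ³ − (tr M) λ² + s λ − det M, where s is the sum of the principal 2×2 minors.
tr M = 3 + (-1) + 0 = 2.
s = (3·(-1) − (-2)²) + (3·0 − 2²) + ((-1)·0 − 0²) = -7 + (-4) + 0 = -11.
det M (expand along row 1) = 3·0 − (-2)·0 + 2·2 = 4.
Characteristic polynomial: λ³ − 2λ² − 11λ − 4 = 0.
Substitute λ = y + (tr M)/3 = y + 0.666667 to remove the quadratic term: y³ + p·y + q = 0 with p = s − (tr M)²/3 = -12.333333 and q = −2(tr M)³/27 + (tr M)·s/3 − det M = -11.925926.
Three real roots ⇒ use the trigonometric (Viète) form: r = 2√(−p/3) = 4.055175, φ = arccos(3q/(p·r)) = arccos(0.715358) = 0.773660 rad.
y_k = r·cos(φ/3 − 2πk/3) for k = 0, 1, 2 gives y = 3.921075, -1.064874, -2.856201.
λ_k = y_k + 0.666667 gives λ = 4.5877, -0.3982, -2.1895 (check: the sum is 2.0000 = tr M).

Hence λ_max = 4.5877 and λ_min = -2.1895.


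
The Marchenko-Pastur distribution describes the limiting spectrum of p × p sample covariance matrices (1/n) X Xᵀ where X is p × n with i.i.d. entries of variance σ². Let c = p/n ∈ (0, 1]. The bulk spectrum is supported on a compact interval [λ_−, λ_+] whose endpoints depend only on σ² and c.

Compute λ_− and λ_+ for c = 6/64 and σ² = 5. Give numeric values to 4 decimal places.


c = 6/64 = 0.093750; √c = 0.306186.
λ_− = σ² (1 − √c)² = 5 · (1 − 0.306186)² = 5 · (0.693814)² = 2.406888.
λ_+ = σ² (1 + √c)² = 5 · (1 + 0.306186)² = 5 · (1.306186)² = 8.530612.

Rounded to 4 decimal places: λ_− ≈ 2.4069, λ_+ ≈ 8.5306.


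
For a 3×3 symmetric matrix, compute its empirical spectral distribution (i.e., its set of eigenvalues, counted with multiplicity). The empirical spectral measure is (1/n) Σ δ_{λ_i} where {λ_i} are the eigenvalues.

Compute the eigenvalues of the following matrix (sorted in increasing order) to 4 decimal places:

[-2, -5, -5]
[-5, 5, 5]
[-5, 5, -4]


Since M is real symmetric, all three eigenvalues are real; they are the roots of det(λI − M) = λ³ − (tr M) λ² + s λ − det M, where s is the sum of the principal 2×2 minors.
tr M = -2 + 5 + (-4) = -1.
s = ((-2)·5 − (-5)²) + ((-2)·(-4) − (-5)²) + (5·(-4) − 5²) = -35 + (-17) + (-45) = -97.
det M (expand along row 1) = (-2)·(-45) − (-5)·45 + (-5)·0 = 315.
Characteristic polynomial: λ³ + λ² − 97λ − 315 = 0.
Substitute λ = y + (tr M)/3 = y − 0.333333 to remove the quadratic term: y³ + p·y + q = 0 with p = s − (tr M)²/3 = -97.333333 and q = −2(tr M)³/27 + (tr M)·s/3 − det M = -282.592593.
Three real roots ⇒ use the trigonometric (Viète) form: r = 2√(−p/3) = 11.392005, φ = arccos(3q/(p·r)) = arccos(0.764575) = 0.700414 rad.
y_k = r·cos(φ/3 − 2πk/3) for k = 0, 1, 2 gives y = 11.082930, -3.258960, -7.823970.
λ_k = y_k − 0.333333 gives λ = 10.7496, -3.5923, -8.1573 (check: the sum is -1.0000 = tr M).

Eigenvalues sorted in increasing order: [-8.1573, -3.5923, 10.7496].


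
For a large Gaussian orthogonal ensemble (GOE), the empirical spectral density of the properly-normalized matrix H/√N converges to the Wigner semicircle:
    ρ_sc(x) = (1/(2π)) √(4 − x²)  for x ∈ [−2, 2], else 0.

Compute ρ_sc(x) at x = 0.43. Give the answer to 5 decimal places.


ρ_sc(x) = (1/(2π)) √(4 − x²). With x = 0.43:
  4 − x² = 4 − (0.43)² = 4 − 0.184900 = 3.815100.
  √(4 − x²) = 1.953228.
  1/(2π) = 0.159155.
  ρ_sc(0.43) = 0.159155 · 1.953228 = 0.310866.

Rounded to 5 decimal places: ρ_sc(0.43) ≈ 0.31087.


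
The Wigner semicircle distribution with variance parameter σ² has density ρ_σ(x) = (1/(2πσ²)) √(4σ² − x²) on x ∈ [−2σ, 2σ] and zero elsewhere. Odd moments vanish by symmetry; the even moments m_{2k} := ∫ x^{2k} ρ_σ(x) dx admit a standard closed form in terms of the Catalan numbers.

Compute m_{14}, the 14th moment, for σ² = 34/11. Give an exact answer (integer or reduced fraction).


By the scaled semicircle moment identity, m_{2k} = σ^{2k} · C_k with k = 7.
C_7 = (1/(k+1)) · C(2k, k) = (1/8) · C(14, 7) = (1/8) · 3432 = 429.
σ^{2k} = (σ²)^k = (34/11)^7 = 52523350144/19487171.

Therefore m_{14} = σ^{14} · C_7 = (52523350144/19487171) · 429 = 2048410655616/1771561.


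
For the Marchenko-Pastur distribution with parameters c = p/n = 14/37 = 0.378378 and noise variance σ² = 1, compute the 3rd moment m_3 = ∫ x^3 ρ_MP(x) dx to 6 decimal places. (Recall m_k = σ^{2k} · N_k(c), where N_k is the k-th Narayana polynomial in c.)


E[X³] = σ⁶ (1 + 3c + c²) (third MP moment). With σ² = 1 (so σ⁶ = 1) and c = 14/37 = 0.378378: E[X³] = 1 · (1 + 3·0.378378 + (0.378378)²) = 1 · 2.278305.

So E[X^3] = 2.278305.


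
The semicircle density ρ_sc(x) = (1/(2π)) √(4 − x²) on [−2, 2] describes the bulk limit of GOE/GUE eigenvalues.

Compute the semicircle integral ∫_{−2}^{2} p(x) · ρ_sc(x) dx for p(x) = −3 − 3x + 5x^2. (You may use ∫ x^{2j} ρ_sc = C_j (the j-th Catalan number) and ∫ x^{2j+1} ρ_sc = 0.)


Write p(x) = Σ a_i x^i, split into monomials and integrate each against ρ_sc separately.
Using ∫ x^{2j} ρ_sc = C_j = (1/(j+1)) C(2j, j) (Catalan numbers) and ∫ x^{2j+1} ρ_sc = 0 (odd monomials vanish by symmetry):
  i = 0 (even): a_0 · C_{0} = -3 · 1 = -3
  i = 1 (odd): ∫ x^1 ρ_sc = 0 (vanishes)
  i = 2 (even): a_2 · C_{1} = 5 · 1 = 5

Summing the contributions: ∫_{−2}^{2} p(x) ρ_sc(x) dx = (-3) + 5 = 2.


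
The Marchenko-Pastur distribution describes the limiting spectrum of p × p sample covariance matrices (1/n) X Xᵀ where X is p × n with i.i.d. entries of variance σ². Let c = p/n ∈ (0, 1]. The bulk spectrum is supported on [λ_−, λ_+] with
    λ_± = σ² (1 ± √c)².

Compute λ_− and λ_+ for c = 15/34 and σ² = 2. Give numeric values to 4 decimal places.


c = 15/34 = 0.441176; √c = 0.664211.
λ_− = σ² (1 − √c)² = 2 · (1 − 0.664211)² = 2 · (0.335789)² = 0.225508.
λ_+ = σ² (1 + √c)² = 2 · (1 + 0.664211)² = 2 · (1.664211)² = 5.539198.

Rounded to 4 decimal places: λ_− ≈ 0.2255, λ_+ ≈ 5.5392.


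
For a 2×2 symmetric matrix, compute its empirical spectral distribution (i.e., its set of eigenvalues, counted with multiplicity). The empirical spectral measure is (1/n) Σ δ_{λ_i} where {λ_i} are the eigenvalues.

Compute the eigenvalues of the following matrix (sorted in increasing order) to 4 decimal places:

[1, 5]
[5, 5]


Since M is real symmetric, both eigenvalues are real; they are the roots of det(λI − M) = λ² − (tr M) λ + det M.
tr M = 1 + 5 = 6.
det M = 1·5 − 5² = 5 − 25 = -20.
Characteristic polynomial: λ² − 6λ − 20 = 0.
Discriminant Δ = (tr M)² − 4·det M = 36 − (-80) = 116; √Δ = 10.770330.
λ = (tr M ± √Δ)/2 = (6 ± 10.770330)/2, giving (tr M − √Δ)/2 = -2.3852 and (tr M + √Δ)/2 = 8.3852.

Eigenvalues sorted in increasing order: [-2.3852, 8.3852].


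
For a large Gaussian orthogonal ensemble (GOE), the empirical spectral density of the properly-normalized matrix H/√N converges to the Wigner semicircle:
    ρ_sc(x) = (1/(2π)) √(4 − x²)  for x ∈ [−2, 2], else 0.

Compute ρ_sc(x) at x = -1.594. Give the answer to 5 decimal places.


ρ_sc(x) = (1/(2π)) √(4 − x²). With x = -1.594:
  4 − x² = 4 − (-1.594)² = 4 − 2.540836 = 1.459164.
  √(4 − x²) = 1.207959.
  1/(2π) = 0.159155.
  ρ_sc(-1.594) = 0.159155 · 1.207959 = 0.192253.

Rounded to 5 decimal places: ρ_sc(-1.594) ≈ 0.19225.


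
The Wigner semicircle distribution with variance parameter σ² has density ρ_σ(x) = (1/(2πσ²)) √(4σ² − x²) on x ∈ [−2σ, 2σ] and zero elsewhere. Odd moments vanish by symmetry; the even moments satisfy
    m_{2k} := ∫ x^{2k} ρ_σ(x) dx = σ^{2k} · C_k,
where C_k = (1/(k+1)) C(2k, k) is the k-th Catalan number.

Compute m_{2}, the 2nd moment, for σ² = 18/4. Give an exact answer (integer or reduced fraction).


By the scaled semicircle moment identity, m_{2k} = σ^{2k} · C_k with k = 1.
C_1 = (1/(k+1)) · C(2k, k) = (1/2) · C(2, 1) = (1/2) · 2 = 1.
σ^{2k} = (σ²)^k = (18/4)^1 = 9/2.

Therefore m_{2} = σ^{2} · C_1 = (9/2) · 1 = 9/2.


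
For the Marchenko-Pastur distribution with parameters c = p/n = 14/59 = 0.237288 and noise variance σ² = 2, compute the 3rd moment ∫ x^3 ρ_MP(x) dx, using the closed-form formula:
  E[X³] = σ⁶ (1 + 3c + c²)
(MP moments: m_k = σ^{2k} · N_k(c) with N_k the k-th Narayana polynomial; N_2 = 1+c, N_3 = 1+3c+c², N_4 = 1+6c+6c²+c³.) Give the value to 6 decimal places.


E[X³] = σ⁶ (1 + 3c + c²) (third MP moment). With σ² = 2 (so σ⁶ = 8) and c = 14/59 = 0.237288: E[X³] = 8 · (1 + 3·0.237288 + (0.237288)²) = 8 · 1.768170.

So E[X^3] = 14.145361.


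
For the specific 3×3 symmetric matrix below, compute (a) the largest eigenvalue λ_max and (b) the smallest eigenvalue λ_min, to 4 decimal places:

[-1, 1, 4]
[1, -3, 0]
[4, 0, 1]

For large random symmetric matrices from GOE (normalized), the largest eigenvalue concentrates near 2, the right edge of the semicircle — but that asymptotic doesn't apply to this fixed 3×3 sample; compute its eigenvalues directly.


Since M is real symmetric, all three eigenvalues are real; they are the roots of det(λI − M) = λ³ − (tr M) λ² + s λ − det M, where s is the sum of the principal 2×2 minors.
tr M = -1 + (-3) + 1 = -3.
s = ((-1)·(-3) − 1²) + ((-1)·1 − 4²) + ((-3)·1 − 0²) = 2 + (-17) + (-3) = -18.
det M (expand along row 1) = (-1)·(-3) − 1·1 + 4·12 = 50.
Characteristic polynomial: λ³ + 3λ² − 18λ − 50 = 0.
Substitute λ = y + (tr M)/3 = y − 1.000000 to remove the quadratic term: y³ + p·y + q = 0 with p = s − (tr M)²/3 = -21.000000 and q = −2(tr M)³/27 + (tr M)·s/3 − det M = -30.000000.
Three real roots ⇒ use the trigonometric (Viète) form: r = 2√(−p/3) = 5.291503, φ = arccos(3q/(p·r)) = arccos(0.809924) = 0.626774 rad.
y_k = r·cos(φ/3 − 2πk/3) for k = 0, 1, 2 gives y = 5.176436, -1.637755, -3.538681.
λ_k = y_k − 1.000000 gives λ = 4.1764, -2.6378, -4.5387 (check: the sum is -3.0000 = tr M).

Hence λ_max = 4.1764 and λ_min = -4.5387.


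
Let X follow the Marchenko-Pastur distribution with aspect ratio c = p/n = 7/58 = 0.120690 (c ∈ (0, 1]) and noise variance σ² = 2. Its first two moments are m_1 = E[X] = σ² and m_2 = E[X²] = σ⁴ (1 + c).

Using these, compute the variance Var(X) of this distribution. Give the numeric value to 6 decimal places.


m_1 = E[X] = σ² = 2, so m_1² = 4.
m_2 = E[X²] = σ⁴ (1 + c) = 4 · (1 + 0.120690) = 4 · 1.120690 = 4.482759.
(Note m_2 − m_1² simplifies to c · σ⁴ = 0.120690 · 4.)

Var(X) = m_2 − m_1² = 4.482759 − 4 = 0.482759.


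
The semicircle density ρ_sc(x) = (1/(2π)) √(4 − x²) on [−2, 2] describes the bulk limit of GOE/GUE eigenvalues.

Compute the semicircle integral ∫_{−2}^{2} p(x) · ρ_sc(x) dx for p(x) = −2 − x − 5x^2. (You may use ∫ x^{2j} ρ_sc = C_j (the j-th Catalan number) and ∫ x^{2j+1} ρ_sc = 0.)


Write p(x) = Σ a_i x^i, split into monomials and integrate each against ρ_sc separately.
Using ∫ x^{2j} ρ_sc = C_j = (1/(j+1)) C(2j, j) (Catalan numbers) and ∫ x^{2j+1} ρ_sc = 0 (odd monomials vanish by symmetry):
  i = 0 (even): a_0 · C_{0} = -2 · 1 = -2
  i = 1 (odd): ∫ x^1 ρ_sc = 0 (vanishes)
  i = 2 (even): a_2 · C_{1} = -5 · 1 = -5

Summing the contributions: ∫_{−2}^{2} p(x) ρ_sc(x) dx = (-2) + (-5) = -7.


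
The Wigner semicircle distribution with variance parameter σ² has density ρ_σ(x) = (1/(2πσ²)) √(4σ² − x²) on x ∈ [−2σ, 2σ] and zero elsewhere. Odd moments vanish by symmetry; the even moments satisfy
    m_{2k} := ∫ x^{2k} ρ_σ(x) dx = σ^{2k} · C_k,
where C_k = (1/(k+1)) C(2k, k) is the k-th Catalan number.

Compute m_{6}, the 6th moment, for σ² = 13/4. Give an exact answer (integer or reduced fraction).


By the scaled semicircle moment identity, m_{2k} = σ^{2k} · C_k with k = 3.
C_3 = (1/(k+1)) · C(2k, k) = (1/4) · C(6, 3) = (1/4) · 20 = 5.
σ^{2k} = (σ²)^k = (13/4)^3 = 2197/64.

Therefore m_{6} = σ^{6} · C_3 = (2197/64) · 5 = 10985/64.


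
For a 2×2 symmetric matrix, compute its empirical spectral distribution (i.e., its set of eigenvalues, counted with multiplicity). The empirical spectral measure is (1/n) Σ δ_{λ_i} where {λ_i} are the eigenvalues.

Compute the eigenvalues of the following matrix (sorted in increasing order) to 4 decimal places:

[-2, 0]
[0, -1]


Since M is real symmetric, both eigenvalues are real; they are the roots of det(λI − M) = λ² − (tr M) λ + det M.
tr M = -2 + (-1) = -3.
det M = (-2)·(-1) − 0² = 2 − 0 = 2.
Characteristic polynomial: λ² + 3λ + 2 = 0.
Discriminant Δ = (tr M)² − 4·det M = 9 − 8 = 1; √Δ = 1.000000.
λ = (tr M ± √Δ)/2 = (-3 ± 1.000000)/2, giving (tr M − √Δ)/2 = -2.0000 and (tr M + √Δ)/2 = -1.0000.

Eigenvalues sorted in increasing order: [-2.0000, -1.0000].


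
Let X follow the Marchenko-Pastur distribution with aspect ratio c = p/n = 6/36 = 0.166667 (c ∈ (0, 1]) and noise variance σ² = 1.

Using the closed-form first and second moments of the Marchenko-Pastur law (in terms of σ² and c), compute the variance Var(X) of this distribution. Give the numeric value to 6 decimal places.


Recall the MP moments m_1 = E[X] = σ² and m_2 = E[X²] = σ⁴ (1 + c).
m_1 = E[X] = σ² = 1, so m_1² = 1.
m_2 = E[X²] = σ⁴ (1 + c) = 1 · (1 + 0.166667) = 1 · 1.166667 = 1.166667.
(Note m_2 − m_1² simplifies to c · σ⁴ = 0.166667 · 1.)

Var(X) = m_2 − m_1² = 1.166667 − 1 = 0.166667.


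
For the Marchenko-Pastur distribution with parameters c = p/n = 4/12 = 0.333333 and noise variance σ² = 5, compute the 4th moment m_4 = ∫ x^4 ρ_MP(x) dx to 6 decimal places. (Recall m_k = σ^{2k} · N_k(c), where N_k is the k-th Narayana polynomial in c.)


E[X⁴] = σ⁸ (1 + 6c + 6c² + c³) (fourth MP moment). With σ² = 5 (so σ⁸ = 625) and c = 4/12 = 0.333333: E[X⁴] = 625 · (1 + 6·0.333333 + 6·(0.333333)² + (0.333333)³) = 625 · 3.703704.

So E[X^4] = 2314.814815.


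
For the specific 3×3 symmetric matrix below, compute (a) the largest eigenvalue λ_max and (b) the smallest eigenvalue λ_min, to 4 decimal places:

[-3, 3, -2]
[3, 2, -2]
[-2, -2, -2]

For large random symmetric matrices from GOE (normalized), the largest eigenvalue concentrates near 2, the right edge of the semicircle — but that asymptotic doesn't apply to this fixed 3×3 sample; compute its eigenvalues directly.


Since M is real symmetric, all three eigenvalues are real; they are the roots of det(λI − M) = λ³ − (tr M) λ² + s λ − det M, where s is the sum of the principal 2×2 minors.
tr M = -3 + 2 + (-2) = -3.
s = ((-3)·2 − 3²) + ((-3)·(-2) − (-2)²) + (2·(-2) − (-2)²) = -15 + 2 + (-8) = -21.
det M (expand along row 1) = (-3)·(-8) − 3·(-10) + (-2)·(-2) = 58.
Characteristic polynomial: λ³ + 3λ² − 21λ − 58 = 0.
Substitute λ = y + (tr M)/3 = y − 1.000000 to remove the quadratic term: y³ + p·y + q = 0 with p = s − (tr M)²/3 = -24.000000 and q = −2(tr M)³/27 + (tr M)·s/3 − det M = -35.000000.
Three real roots ⇒ use the trigonometric (Viète) form: r = 2√(−p/3) = 5.656854, φ = arccos(3q/(p·r)) = arccos(0.773398) = 0.686612 rad.
y_k = r·cos(φ/3 − 2πk/3) for k = 0, 1, 2 gives y = 5.509342, -1.643201, -3.866141.
λ_k = y_k − 1.000000 gives λ = 4.5093, -2.6432, -4.8661 (check: the sum is -3.0000 = tr M).

Hence λ_max = 4.5093 and λ_min = -4.8661.


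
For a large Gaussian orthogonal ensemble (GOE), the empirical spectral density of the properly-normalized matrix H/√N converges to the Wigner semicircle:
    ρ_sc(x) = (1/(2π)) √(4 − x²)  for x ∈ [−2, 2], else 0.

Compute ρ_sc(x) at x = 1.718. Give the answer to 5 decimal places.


ρ_sc(x) = (1/(2π)) √(4 − x²). With x = 1.718:
  4 − x² = 4 − (1.718)² = 4 − 2.951524 = 1.048476.
  √(4 − x²) = 1.023951.
  1/(2π) = 0.159155.
  ρ_sc(1.718) = 0.159155 · 1.023951 = 0.162967.

Rounded to 5 decimal places: ρ_sc(1.718) ≈ 0.16297.


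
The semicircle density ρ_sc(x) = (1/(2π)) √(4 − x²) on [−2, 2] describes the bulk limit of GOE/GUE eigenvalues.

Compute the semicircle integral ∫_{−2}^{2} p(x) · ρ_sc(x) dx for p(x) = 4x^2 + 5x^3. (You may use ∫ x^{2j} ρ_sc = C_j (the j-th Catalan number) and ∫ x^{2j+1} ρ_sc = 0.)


Write p(x) = Σ a_i x^i, split into monomials and integrate each against ρ_sc separately.
Using ∫ x^{2j} ρ_sc = C_j = (1/(j+1)) C(2j, j) (Catalan numbers) and ∫ x^{2j+1} ρ_sc = 0 (odd monomials vanish by symmetry):
  i = 2 (even): a_2 · C_{1} = 4 · 1 = 4
  i = 3 (odd): ∫ x^3 ρ_sc = 0 (vanishes)

Summing the contributions: ∫_{−2}^{2} p(x) ρ_sc(x) dx = 4.


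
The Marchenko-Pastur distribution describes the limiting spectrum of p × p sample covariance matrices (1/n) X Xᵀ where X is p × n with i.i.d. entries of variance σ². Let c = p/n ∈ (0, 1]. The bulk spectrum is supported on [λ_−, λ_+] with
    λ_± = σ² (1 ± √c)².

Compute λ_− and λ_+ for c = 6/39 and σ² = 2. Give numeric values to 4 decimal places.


c = 6/39 = 0.153846; √c = 0.392232.
λ_− = σ² (1 − √c)² = 2 · (1 − 0.392232)² = 2 · (0.607768)² = 0.738763.
λ_+ = σ² (1 + √c)² = 2 · (1 + 0.392232)² = 2 · (1.392232)² = 3.876621.

Rounded to 4 decimal places: λ_− ≈ 0.7388, λ_+ ≈ 3.8766.


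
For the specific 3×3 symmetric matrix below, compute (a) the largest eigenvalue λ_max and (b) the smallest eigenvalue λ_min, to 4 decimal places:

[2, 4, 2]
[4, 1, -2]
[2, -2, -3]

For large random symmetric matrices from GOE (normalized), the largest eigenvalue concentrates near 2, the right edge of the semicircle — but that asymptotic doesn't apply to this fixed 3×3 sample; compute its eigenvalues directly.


Since M is real symmetric, all three eigenvalues are real; they are the roots of det(λI − M) = λ³ − (tr M) λ² + s λ − det M, where s is the sum of the principal 2×2 minors.
tr M = 2 + 1 + (-3) = 0.
s = (2·1 − 4²) + (2·(-3) − 2²) + (1·(-3) − (-2)²) = -14 + (-10) + (-7) = -31.
det M (expand along row 1) = 2·(-7) − 4·(-8) + 2·(-10) = -2.
Characteristic polynomial: λ³ − 31λ + 2 = 0.
Substitute λ = y + (tr M)/3 = y + 0.000000 to remove the quadratic term: y³ + p·y + q = 0 with p = s − (tr M)²/3 = -31.000000 and q = −2(tr M)³/27 + (tr M)·s/3 − det M = 2.000000.
Three real roots ⇒ use the trigonometric (Viète) form: r = 2√(−p/3) = 6.429101, φ = arccos(3q/(p·r)) = arccos(-0.030105) = 1.600906 rad.
y_k = r·cos(φ/3 − 2πk/3) for k = 0, 1, 2 gives y = 5.535222, 0.064525, -5.599746.
λ_k = y_k + 0.000000 gives λ = 5.5352, 0.0645, -5.5997 (check: the sum is 0.0000 = tr M).

Hence λ_max = 5.5352 and λ_min = -5.5997.


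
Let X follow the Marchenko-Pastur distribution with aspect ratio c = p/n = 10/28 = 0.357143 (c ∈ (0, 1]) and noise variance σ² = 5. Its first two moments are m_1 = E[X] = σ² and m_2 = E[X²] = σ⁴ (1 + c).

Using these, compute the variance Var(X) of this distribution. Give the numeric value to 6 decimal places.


m_1 = E[X] = σ² = 5, so m_1² = 25.
m_2 = E[X²] = σ⁴ (1 + c) = 25 · (1 + 0.357143) = 25 · 1.357143 = 33.928571.
(Note m_2 − m_1² simplifies to c · σ⁴ = 0.357143 · 25.)

Var(X) = m_2 − m_1² = 33.928571 − 25 = 8.928571.


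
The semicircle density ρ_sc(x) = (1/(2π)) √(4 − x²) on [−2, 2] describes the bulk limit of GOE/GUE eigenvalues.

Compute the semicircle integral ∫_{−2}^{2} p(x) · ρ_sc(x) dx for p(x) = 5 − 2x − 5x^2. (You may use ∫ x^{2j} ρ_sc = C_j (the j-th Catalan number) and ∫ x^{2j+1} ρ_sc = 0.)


Write p(x) = Σ a_i x^i, split into monomials and integrate each against ρ_sc separately.
Using ∫ x^{2j} ρ_sc = C_j = (1/(j+1)) C(2j, j) (Catalan numbers) and ∫ x^{2j+1} ρ_sc = 0 (odd monomials vanish by symmetry):
  i = 0 (even): a_0 · C_{0} = 5 · 1 = 5
  i = 1 (odd): ∫ x^1 ρ_sc = 0 (vanishes)
  i = 2 (even): a_2 · C_{1} = -5 · 1 = -5

Summing the contributions: ∫_{−2}^{2} p(x) ρ_sc(x) dx = 5 + (-5) = 0.


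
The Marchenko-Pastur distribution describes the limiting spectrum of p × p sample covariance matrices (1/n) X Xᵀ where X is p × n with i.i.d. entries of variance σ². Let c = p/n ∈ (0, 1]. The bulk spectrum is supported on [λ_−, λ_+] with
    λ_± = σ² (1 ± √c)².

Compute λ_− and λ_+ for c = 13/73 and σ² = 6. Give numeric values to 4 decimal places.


c = 13/73 = 0.178082; √c = 0.421998.
λ_− = σ² (1 − √c)² = 6 · (1 − 0.421998)² = 6 · (0.578002)² = 2.004519.
λ_+ = σ² (1 + √c)² = 6 · (1 + 0.421998)² = 6 · (1.421998)² = 12.132467.

Rounded to 4 decimal places: λ_− ≈ 2.0045, λ_+ ≈ 12.1325.


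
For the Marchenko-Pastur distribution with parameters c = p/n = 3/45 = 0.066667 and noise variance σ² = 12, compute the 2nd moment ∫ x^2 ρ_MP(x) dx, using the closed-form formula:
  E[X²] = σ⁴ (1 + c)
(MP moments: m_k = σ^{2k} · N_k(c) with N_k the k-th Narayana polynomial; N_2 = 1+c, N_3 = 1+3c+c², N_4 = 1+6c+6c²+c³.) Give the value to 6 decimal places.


E[X²] = σ⁴ (1 + c) (second MP moment). With σ² = 12 (so σ⁴ = 144) and c = 3/45 = 0.066667: E[X²] = 144 · (1 + 0.066667) = 144 · 1.066667.

So E[X^2] = 153.600000.


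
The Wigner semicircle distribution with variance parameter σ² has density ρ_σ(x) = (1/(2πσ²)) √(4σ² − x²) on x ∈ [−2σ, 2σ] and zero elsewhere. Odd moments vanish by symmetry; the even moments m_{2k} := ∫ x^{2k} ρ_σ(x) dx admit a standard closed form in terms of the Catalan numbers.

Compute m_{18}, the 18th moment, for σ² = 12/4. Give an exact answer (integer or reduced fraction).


By the scaled semicircle moment identity, m_{2k} = σ^{2k} · C_k with k = 9.
C_9 = (1/(k+1)) · C(2k, k) = (1/10) · C(18, 9) = (1/10) · 48620 = 4862.
σ^{2k} = (σ²)^k = (12/4)^9 = 19683.

Therefore m_{18} = σ^{18} · C_9 = 19683 · 4862 = 95698746.


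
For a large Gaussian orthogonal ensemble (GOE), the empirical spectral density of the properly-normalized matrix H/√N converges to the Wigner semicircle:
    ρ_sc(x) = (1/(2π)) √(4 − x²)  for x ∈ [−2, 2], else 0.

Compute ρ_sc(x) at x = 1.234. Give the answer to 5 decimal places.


ρ_sc(x) = (1/(2π)) √(4 − x²). With x = 1.234:
  4 − x² = 4 − (1.234)² = 4 − 1.522756 = 2.477244.
  √(4 − x²) = 1.573926.
  1/(2π) = 0.159155.
  ρ_sc(1.234) = 0.159155 · 1.573926 = 0.250498.

Rounded to 5 decimal places: ρ_sc(1.234) ≈ 0.25050.


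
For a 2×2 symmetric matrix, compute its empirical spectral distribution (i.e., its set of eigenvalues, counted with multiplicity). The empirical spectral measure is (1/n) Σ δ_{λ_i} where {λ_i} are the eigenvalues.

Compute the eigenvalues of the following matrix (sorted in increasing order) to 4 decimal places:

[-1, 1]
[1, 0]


Since M is real symmetric, both eigenvalues are real; they are the roots of det(λI − M) = λ² − (tr M) λ + det M.
tr M = -1 + 0 = -1.
det M = (-1)·0 − 1² = 0 − 1 = -1.
Characteristic polynomial: λ² + λ − 1 = 0.
Discriminant Δ = (tr M)² − 4·det M = 1 − (-4) = 5; √Δ = 2.236068.
λ = (tr M ± √Δ)/2 = (-1 ± 2.236068)/2, giving (tr M − √Δ)/2 = -1.6180 and (tr M + √Δ)/2 = 0.6180.

Eigenvalues sorted in increasing order: [-1.6180, 0.6180].


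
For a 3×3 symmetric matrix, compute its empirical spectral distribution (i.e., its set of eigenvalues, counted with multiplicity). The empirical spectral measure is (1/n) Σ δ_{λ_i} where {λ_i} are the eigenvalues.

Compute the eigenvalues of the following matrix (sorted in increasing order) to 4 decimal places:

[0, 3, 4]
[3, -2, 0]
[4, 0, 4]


Since M is real symmetric, all three eigenvalues are real; they are the roots of det(λI − M) = λ³ − (tr M) λ² + s λ − det M, where s is the sum of the principal 2×2 minors.
tr M = 0 + (-2) + 4 = 2.
s = (0·(-2) − 3²) + (0·4 − 4²) + ((-2)·4 − 0²) = -9 + (-16) + (-8) = -33.
det M (expand along row 1) = 0·(-8) − 3·12 + 4·8 = -4.
Characteristic polynomial: λ³ − 2λ² − 33λ + 4 = 0.
Substitute λ = y + (tr M)/3 = y + 0.666667 to remove the quadratic term: y³ + p·y + q = 0 with p = s − (tr M)²/3 = -34.333333 and q = −2(tr M)³/27 + (tr M)·s/3 − det M = -18.592593.
Three real roots ⇒ use the trigonometric (Viète) form: r = 2√(−p/3) = 6.765928, φ = arccos(3q/(p·r)) = arccos(0.240114) = 1.328313 rad.
y_k = r·cos(φ/3 − 2πk/3) for k = 0, 1, 2 gives y = 6.113475, -0.546280, -5.567195.
λ_k = y_k + 0.666667 gives λ = 6.7801, 0.1204, -4.9005 (check: the sum is 2.0000 = tr M).

Eigenvalues sorted in increasing order: [-4.9005, 0.1204, 6.7801].


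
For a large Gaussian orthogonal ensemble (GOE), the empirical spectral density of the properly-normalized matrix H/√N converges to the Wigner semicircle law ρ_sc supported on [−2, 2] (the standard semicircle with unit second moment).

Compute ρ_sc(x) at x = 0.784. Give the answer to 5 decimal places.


ρ_sc(x) = (1/(2π)) √(4 − x²). With x = 0.784:
  4 − x² = 4 − (0.784)² = 4 − 0.614656 = 3.385344.
  √(4 − x²) = 1.839930.
  1/(2π) = 0.159155.
  ρ_sc(0.784) = 0.159155 · 1.839930 = 0.292834.

Rounded to 5 decimal places: ρ_sc(0.784) ≈ 0.29283.


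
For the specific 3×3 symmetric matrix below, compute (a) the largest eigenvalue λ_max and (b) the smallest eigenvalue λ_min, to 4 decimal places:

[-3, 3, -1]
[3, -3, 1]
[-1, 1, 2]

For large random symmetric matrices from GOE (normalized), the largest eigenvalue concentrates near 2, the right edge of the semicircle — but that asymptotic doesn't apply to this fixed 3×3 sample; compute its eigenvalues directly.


Since M is real symmetric, all three eigenvalues are real; they are the roots of det(λI − M) = λ³ − (tr M) λ² + s λ − det M, where s is the sum of the principal 2×2 minors.
tr M = -3 + (-3) + 2 = -4.
s = ((-3)·(-3) − 3²) + ((-3)·2 − (-1)²) + ((-3)·2 − 1²) = 0 + (-7) + (-7) = -14.
det M (expand along row 1) = (-3)·(-7) − 3·7 + (-1)·0 = 0.
Characteristic polynomial: λ³ + 4λ² − 14λ = 0.
Substitute λ = y + (tr M)/3 = y − 1.333333 to remove the quadratic term: y³ + p·y + q = 0 with p = s − (tr M)²/3 = -19.333333 and q = −2(tr M)³/27 + (tr M)·s/3 − det M = 23.407407.
Three real roots ⇒ use the trigonometric (Viète) form: r = 2√(−p/3) = 5.077182, φ = arccos(3q/(p·r)) = arccos(-0.715394) = 2.367984 rad.
y_k = r·cos(φ/3 − 2πk/3) for k = 0, 1, 2 gives y = 3.575974, 1.333333, -4.909307.
λ_k = y_k − 1.333333 gives λ = 2.2426, 0.0000, -6.2426 (check: the sum is -4.0000 = tr M).

Hence λ_max = 2.2426 and λ_min = -6.2426.


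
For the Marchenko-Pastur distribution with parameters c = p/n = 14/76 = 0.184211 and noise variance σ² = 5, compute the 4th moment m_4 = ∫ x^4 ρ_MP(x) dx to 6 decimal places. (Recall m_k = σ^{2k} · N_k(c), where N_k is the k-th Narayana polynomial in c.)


E[X⁴] = σ⁸ (1 + 6c + 6c² + c³) (fourth MP moment). With σ² = 5 (so σ⁸ = 625) and c = 14/76 = 0.184211: E[X⁴] = 625 · (1 + 6·0.184211 + 6·(0.184211)² + (0.184211)³) = 625 · 2.315115.

So E[X^4] = 1446.946986.


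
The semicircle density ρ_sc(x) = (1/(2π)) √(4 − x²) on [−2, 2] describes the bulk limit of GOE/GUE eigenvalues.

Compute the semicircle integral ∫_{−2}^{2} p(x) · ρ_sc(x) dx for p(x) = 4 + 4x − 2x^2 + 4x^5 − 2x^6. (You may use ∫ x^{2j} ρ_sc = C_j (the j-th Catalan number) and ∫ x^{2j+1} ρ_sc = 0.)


Write p(x) = Σ a_i x^i, split into monomials and integrate each against ρ_sc separately.
Using ∫ x^{2j} ρ_sc = C_j = (1/(j+1)) C(2j, j) (Catalan numbers) and ∫ x^{2j+1} ρ_sc = 0 (odd monomials vanish by symmetry):
  i = 0 (even): a_0 · C_{0} = 4 · 1 = 4
  i = 1 (odd): ∫ x^1 ρ_sc = 0 (vanishes)
  i = 2 (even): a_2 · C_{1} = -2 · 1 = -2
  i = 5 (odd): ∫ x^5 ρ_sc = 0 (vanishes)
  i = 6 (even): a_6 · C_{3} = -2 · 5 = -10

Summing the contributions: ∫_{−2}^{2} p(x) ρ_sc(x) dx = 4 + (-2) + (-10) = -8.


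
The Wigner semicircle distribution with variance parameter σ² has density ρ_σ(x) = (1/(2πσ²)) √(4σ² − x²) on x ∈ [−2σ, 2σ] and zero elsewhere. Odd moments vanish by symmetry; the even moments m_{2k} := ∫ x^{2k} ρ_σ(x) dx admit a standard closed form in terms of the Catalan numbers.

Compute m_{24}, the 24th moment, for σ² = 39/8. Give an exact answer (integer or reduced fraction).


By the scaled semicircle moment identity, m_{2k} = σ^{2k} · C_k with k = 12.
C_12 = (1/(k+1)) · C(2k, k) = (1/13) · C(24, 12) = (1/13) · 2704156 = 208012.
σ^{2k} = (σ²)^k = (39/8)^12 = 12381557655576425121/68719476736.

Therefore m_{24} = σ^{24} · C_12 = (12381557655576425121/68719476736) · 208012 = 643878142762940835567363/17179869184.


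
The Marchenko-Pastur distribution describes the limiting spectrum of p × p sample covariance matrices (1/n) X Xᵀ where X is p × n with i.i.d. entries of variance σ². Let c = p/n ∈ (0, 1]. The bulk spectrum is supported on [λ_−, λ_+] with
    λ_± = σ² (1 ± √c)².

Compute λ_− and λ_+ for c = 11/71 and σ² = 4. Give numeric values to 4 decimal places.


c = 11/71 = 0.154930; √c = 0.393611.
λ_− = σ² (1 − √c)² = 4 · (1 − 0.393611)² = 4 · (0.606389)² = 1.470831.
λ_+ = σ² (1 + √c)² = 4 · (1 + 0.393611)² = 4 · (1.393611)² = 7.768606.

Rounded to 4 decimal places: λ_− ≈ 1.4708, λ_+ ≈ 7.7686.


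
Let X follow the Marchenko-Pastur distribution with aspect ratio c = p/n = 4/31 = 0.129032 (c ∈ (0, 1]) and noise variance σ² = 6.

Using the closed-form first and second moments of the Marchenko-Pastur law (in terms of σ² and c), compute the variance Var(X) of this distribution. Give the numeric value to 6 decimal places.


Recall the MP moments m_1 = E[X] = σ² and m_2 = E[X²] = σ⁴ (1 + c).
m_1 = E[X] = σ² = 6, so m_1² = 36.
m_2 = E[X²] = σ⁴ (1 + c) = 36 · (1 + 0.129032) = 36 · 1.129032 = 40.645161.
(Note m_2 − m_1² simplifies to c · σ⁴ = 0.129032 · 36.)

Var(X) = m_2 − m_1² = 40.645161 − 36 = 4.645161.


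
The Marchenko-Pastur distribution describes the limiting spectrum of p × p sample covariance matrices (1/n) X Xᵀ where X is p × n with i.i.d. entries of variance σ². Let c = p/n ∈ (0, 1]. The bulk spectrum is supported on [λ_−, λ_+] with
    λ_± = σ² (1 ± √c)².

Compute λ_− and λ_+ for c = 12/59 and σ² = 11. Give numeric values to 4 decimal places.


c = 12/59 = 0.203390; √c = 0.450988.
λ_− = σ² (1 − √c)² = 11 · (1 − 0.450988)² = 11 · (0.549012)² = 3.315561.
λ_+ = σ² (1 + √c)² = 11 · (1 + 0.450988)² = 11 · (1.450988)² = 23.159016.

Rounded to 4 decimal places: λ_− ≈ 3.3156, λ_+ ≈ 23.1590.


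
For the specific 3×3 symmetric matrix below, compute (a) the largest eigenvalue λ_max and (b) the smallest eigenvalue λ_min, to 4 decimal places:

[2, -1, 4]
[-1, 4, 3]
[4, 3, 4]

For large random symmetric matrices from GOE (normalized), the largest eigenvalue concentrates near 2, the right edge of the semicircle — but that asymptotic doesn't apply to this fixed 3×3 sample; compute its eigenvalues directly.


Since M is real symmetric, all three eigenvalues are real; they are the roots of det(λI − M) = λ³ − (tr M) λ² + s λ − det M, where s is the sum of the principal 2×2 minors.
tr M = 2 + 4 + 4 = 10.
s = (2·4 − (-1)²) + (2·4 − 4²) + (4·4 − 3²) = 7 + (-8) + 7 = 6.
det M (expand along row 1) = 2·7 − (-1)·(-16) + 4·(-19) = -78.
Characteristic polynomial: λ³ − 10λ² + 6λ + 78 = 0.
Substitute λ = y + (tr M)/3 = y + 3.333333 to remove the quadratic term: y³ + p·y + q = 0 with p = s − (tr M)²/3 = -27.333333 and q = −2(tr M)³/27 + (tr M)·s/3 − det M = 23.925926.
Three real roots ⇒ use the trigonometric (Viète) form: r = 2√(−p/3) = 6.036923, φ = arccos(3q/(p·r)) = arccos(-0.434992) = 2.020826 rad.
y_k = r·cos(φ/3 − 2πk/3) for k = 0, 1, 2 gives y = 4.718312, 0.902206, -5.620518.
λ_k = y_k + 3.333333 gives λ = 8.0516, 4.2355, -2.2872 (check: the sum is 10.0000 = tr M).

Hence λ_max = 8.0516 and λ_min = -2.2872.


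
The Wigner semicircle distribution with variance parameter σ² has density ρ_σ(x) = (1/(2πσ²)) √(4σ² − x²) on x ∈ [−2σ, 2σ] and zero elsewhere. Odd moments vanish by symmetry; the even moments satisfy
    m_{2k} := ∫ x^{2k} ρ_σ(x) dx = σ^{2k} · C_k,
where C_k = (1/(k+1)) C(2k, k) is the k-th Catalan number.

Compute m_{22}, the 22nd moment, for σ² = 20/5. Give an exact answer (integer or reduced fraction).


By the scaled semicircle moment identity, m_{2k} = σ^{2k} · C_k with k = 11.
C_11 = (1/(k+1)) · C(2k, k) = (1/12) · C(22, 11) = (1/12) · 705432 = 58786.
σ^{2k} = (σ²)^k = (20/5)^11 = 4194304.

Therefore m_{22} = σ^{22} · C_11 = 4194304 · 58786 = 246566354944.


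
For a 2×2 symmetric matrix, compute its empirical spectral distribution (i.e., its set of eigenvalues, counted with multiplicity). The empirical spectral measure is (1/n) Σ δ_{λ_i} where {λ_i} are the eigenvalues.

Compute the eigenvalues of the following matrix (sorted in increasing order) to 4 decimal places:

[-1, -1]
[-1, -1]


Since M is real symmetric, both eigenvalues are real; they are the roots of det(λI − M) = λ² − (tr M) λ + det M.
tr M = -1 + (-1) = -2.
det M = (-1)·(-1) − (-1)² = 1 − 1 = 0.
Characteristic polynomial: λ² + 2λ = 0.
Discriminant Δ = (tr M)² − 4·det M = 4 − 0 = 4; √Δ = 2.000000.
λ = (tr M ± √Δ)/2 = (-2 ± 2.000000)/2, giving (tr M − √Δ)/2 = -2.0000 and (tr M + √Δ)/2 = 0.0000.

Eigenvalues sorted in increasing order: [-2.0000, 0.0000].


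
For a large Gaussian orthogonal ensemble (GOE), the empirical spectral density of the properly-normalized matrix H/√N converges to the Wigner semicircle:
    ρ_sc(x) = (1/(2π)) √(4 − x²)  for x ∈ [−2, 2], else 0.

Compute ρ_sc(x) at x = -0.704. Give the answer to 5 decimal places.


ρ_sc(x) = (1/(2π)) √(4 − x²). With x = -0.704:
  4 − x² = 4 − (-0.704)² = 4 − 0.495616 = 3.504384.
  √(4 − x²) = 1.872000.
  1/(2π) = 0.159155.
  ρ_sc(-0.704) = 0.159155 · 1.872000 = 0.297938.

Rounded to 5 decimal places: ρ_sc(-0.704) ≈ 0.29794.


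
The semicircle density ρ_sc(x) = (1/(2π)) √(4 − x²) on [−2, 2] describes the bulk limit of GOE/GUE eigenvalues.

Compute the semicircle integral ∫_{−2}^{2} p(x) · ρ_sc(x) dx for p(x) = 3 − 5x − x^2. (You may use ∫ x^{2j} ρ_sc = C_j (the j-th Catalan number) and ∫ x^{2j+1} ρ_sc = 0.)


Write p(x) = Σ a_i x^i, split into monomials and integrate each against ρ_sc separately.
Using ∫ x^{2j} ρ_sc = C_j = (1/(j+1)) C(2j, j) (Catalan numbers) and ∫ x^{2j+1} ρ_sc = 0 (odd monomials vanish by symmetry):
  i = 0 (even): a_0 · C_{0} = 3 · 1 = 3
  i = 1 (odd): ∫ x^1 ρ_sc = 0 (vanishes)
  i = 2 (even): a_2 · C_{1} = -1 · 1 = -1

Summing the contributions: ∫_{−2}^{2} p(x) ρ_sc(x) dx = 3 + (-1) = 2.


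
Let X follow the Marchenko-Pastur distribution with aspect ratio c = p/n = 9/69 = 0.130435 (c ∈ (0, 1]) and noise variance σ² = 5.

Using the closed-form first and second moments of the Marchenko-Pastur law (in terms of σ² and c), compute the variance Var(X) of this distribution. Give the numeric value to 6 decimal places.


Recall the MP moments m_1 = E[X] = σ² and m_2 = E[X²] = σ⁴ (1 + c).
m_1 = E[X] = σ² = 5, so m_1² = 25.
m_2 = E[X²] = σ⁴ (1 + c) = 25 · (1 + 0.130435) = 25 · 1.130435 = 28.260870.
(Note m_2 − m_1² simplifies to c · σ⁴ = 0.130435 · 25.)

Var(X) = m_2 − m_1² = 28.260870 − 25 = 3.260870.


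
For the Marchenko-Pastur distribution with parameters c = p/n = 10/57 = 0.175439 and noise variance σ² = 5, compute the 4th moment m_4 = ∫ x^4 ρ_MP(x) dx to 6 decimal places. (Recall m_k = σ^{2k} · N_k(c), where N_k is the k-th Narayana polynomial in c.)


E[X⁴] = σ⁸ (1 + 6c + 6c² + c³) (fourth MP moment). With σ² = 5 (so σ⁸ = 625) and c = 10/57 = 0.175439: E[X⁴] = 625 · (1 + 6·0.175439 + 6·(0.175439)² + (0.175439)³) = 625 · 2.242704.

So E[X^4] = 1401.689724.


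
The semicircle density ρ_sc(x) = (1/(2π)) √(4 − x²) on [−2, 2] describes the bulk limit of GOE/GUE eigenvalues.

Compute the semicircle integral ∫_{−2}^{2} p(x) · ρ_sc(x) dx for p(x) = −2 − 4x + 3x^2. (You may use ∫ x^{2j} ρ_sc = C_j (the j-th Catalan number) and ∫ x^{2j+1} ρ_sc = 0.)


Write p(x) = Σ a_i x^i, split into monomials and integrate each against ρ_sc separately.
Using ∫ x^{2j} ρ_sc = C_j = (1/(j+1)) C(2j, j) (Catalan numbers) and ∫ x^{2j+1} ρ_sc = 0 (odd monomials vanish by symmetry):
  i = 0 (even): a_0 · C_{0} = -2 · 1 = -2
  i = 1 (odd): ∫ x^1 ρ_sc = 0 (vanishes)
  i = 2 (even): a_2 · C_{1} = 3 · 1 = 3

Summing the contributions: ∫_{−2}^{2} p(x) ρ_sc(x) dx = (-2) + 3 = 1.
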